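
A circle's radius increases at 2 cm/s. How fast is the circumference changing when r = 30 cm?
4π cm/s

C = 2πr
dC/dt = 2π · dr/dt = 2π · 2 = 4π cm/s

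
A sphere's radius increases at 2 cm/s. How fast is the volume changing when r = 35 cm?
9800π cm³/s

V = (4/3)πr³
dV/dt = dV/dr · dr/dt = 4πr² · 2
At r = 35: dV/dt = 9800π cm³/s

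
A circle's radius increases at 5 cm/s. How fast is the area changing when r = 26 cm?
260π cm²/s

A = πr²
dA/dt = 2πr · dr/dt = 2π(26)(5) = 260π cm²/s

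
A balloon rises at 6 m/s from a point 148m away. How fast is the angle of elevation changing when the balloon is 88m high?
0.029951 rad/s

tan(θ) = y/148
sec²(θ) · dθ/dt = (1/148) · dy/dt
dθ/dt = cos²(θ)/148 · 6 = 148/(148² + 88²) · 6
dθ/dt = 0.029951 rad/s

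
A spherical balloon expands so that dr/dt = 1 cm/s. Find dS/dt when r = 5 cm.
40π cm²/s

S = 4πr²
dS/dt = dS/dr · dr/dt = 8πr · 1
At r = 5: dS/dt = 40π cm²/s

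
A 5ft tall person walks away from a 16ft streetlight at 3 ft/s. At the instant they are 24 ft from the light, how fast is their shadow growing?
15/11 ft/s

By similar triangles: 16/(x+s) = 5/s
Solving: s = 5x/11
ds/dt = 5/11 · dx/dt = 5/11 · 3 = 15/11 ft/s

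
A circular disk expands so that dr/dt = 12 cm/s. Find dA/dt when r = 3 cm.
72π cm²/s

A = πr²
dA/dt = 2πr · dr/dt = 2π(3)(12) = 72π cm²/s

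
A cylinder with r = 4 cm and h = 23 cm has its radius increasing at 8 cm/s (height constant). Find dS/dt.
496π cm²/s

S = 2πrh + 2πr² (lateral + bases)
dS/dt = (2πh + 4πr)·dr/dt = (2π·23 + 4π·4)·8
= 496π cm²/s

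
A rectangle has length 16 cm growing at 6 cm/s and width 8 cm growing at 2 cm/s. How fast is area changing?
80 cm²/s

A = lw
dA/dt = w·dl/dt + l·dw/dt = 8·6 + 16·2 = 80 cm²/s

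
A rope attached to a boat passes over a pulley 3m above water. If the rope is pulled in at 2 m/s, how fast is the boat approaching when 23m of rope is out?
23√130/130 ≈ 2.017 m/s

rope² = x² + 3²
x = √(23² - 3²) = 2√130
dx/dt = (rope/x) · d(rope)/dt = (23/(2√130)) · (-2) = -23√130/130 m/s
The boat approaches at 23√130/130 ≈ 2.017 m/s.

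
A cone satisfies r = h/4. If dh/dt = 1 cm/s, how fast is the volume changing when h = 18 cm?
81π/4 cm³/s

V = (1/3)π(h/4)²h = πh³/48
dV/dt = πh²/16 · 1
At h = 18: dV/dt = 81π/4 cm³/s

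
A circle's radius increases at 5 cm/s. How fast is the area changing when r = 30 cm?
300π cm²/s

A = πr²
dA/dt = 2πr · dr/dt = 2π(30)(5) = 300π cm²/s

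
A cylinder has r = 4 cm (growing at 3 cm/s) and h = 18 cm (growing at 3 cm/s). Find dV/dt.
480π cm³/s

V = πr²h
dV/dt = 2πrh·dr/dt + πr²·dh/dt
= 2π(4)(18)(3) + π(4)²(3)
= 480π cm³/s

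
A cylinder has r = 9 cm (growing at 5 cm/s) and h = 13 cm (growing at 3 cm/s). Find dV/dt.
1413π cm³/s

V = πr²h
dV/dt = 2πrh·dr/dt + πr²·dh/dt
= 2π(9)(13)(5) + π(9)²(3)
= 1413π cm³/s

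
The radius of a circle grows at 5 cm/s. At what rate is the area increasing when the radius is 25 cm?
250π cm²/s

A = πr²
dA/dt = 2πr · dr/dt = 2π(25)(5) = 250π cm²/s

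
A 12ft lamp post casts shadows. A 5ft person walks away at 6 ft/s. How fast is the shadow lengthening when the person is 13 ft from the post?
30/7 ft/s

By similar triangles: 12/(x+s) = 5/s
Solving: s = 5x/7
ds/dt = 5/7 · dx/dt = 5/7 · 6 = 30/7 ft/s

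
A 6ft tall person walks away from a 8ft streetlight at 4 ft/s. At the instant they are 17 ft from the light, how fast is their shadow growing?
12 ft/s

By similar triangles: 8/(x+s) = 6/s
Solving: s = 6x/2
ds/dt = 6/2 · dx/dt = 3 · 4 = 12 ft/s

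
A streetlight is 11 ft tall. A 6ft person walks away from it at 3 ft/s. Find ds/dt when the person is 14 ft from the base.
18/5 ft/s

By similar triangles: 11/(x+s) = 6/s
Solving: s = 6x/5
ds/dt = 6/5 · dx/dt = 6/5 · 3 = 18/5 ft/s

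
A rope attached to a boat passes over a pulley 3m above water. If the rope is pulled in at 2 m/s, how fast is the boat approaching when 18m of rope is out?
12√35/35 ≈ 2.028 m/s

rope² = x² + 3²
x = √(18² - 3²) = 3√35
dx/dt = (rope/x) · d(rope)/dt = (18/(3√35)) · (-2) = -12√35/35 m/s
The boat approaches at 12√35/35 ≈ 2.028 m/s.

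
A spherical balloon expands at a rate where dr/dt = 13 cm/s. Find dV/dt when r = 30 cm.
46800π cm³/s

V = (4/3)πr³
dV/dt = dV/dr · dr/dt = 4πr² · 13
At r = 30: dV/dt = 46800π cm³/s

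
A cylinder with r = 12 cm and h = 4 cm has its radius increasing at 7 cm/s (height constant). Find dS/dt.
392π cm²/s

S = 2πrh + 2πr² (lateral + bases)
dS/dt = (2πh + 4πr)·dr/dt = (2π·4 + 4π·12)·7
= 392π cm²/s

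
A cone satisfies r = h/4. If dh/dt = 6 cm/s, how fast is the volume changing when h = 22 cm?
363π/2 cm³/s

V = (1/3)π(h/4)²h = πh³/48
dV/dt = πh²/16 · 6
At h = 22: dV/dt = 363π/2 cm³/s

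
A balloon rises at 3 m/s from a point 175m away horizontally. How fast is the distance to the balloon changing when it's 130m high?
78√1901/1901 ≈ 1.789 m/s

z² = 175² + y²
z = √(175² + 130²) = 5√1901
dz/dt = y/z · dy/dt = 130/(5√1901) · 3 = 78√1901/1901 ≈ 1.789 m/s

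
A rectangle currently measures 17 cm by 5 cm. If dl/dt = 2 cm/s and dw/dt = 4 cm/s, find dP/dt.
12 cm/s

P = 2(l + w)
dP/dt = 2(dl/dt + dw/dt) = 2(2 + 4) = 12 cm/s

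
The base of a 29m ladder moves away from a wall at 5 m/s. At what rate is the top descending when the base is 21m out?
21/4 = 5.25 m/s

x² + y² = 29²
2x·dx/dt + 2y·dy/dt = 0
dy/dt = -x/y · dx/dt = -21/20 · 5 = -21/4 m/s
The top is descending at 21/4 = 5.25 m/s.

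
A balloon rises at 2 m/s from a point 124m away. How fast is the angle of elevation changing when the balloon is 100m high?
0.009773 rad/s

tan(θ) = y/124
sec²(θ) · dθ/dt = (1/124) · dy/dt
dθ/dt = cos²(θ)/124 · 2 = 124/(124² + 100²) · 2
dθ/dt = 0.009773 rad/s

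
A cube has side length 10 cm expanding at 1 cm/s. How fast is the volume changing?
300 cm³/s

V = s³
dV/dt = 3s² · ds/dt = 3·10²·1 = 300 cm³/s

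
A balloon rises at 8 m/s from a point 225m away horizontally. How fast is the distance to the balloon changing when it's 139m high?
556√69946/34973 ≈ 4.205 m/s

z² = 225² + y²
z = √(225² + 139²) = √69946
dz/dt = y/z · dy/dt = 139/√69946 · 8 = 556√69946/34973 ≈ 4.205 m/s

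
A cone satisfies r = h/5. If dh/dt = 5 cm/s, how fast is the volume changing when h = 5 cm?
5π cm³/s

V = (1/3)π(h/5)²h = πh³/75
dV/dt = πh²/25 · 5
At h = 5: dV/dt = 5π cm³/s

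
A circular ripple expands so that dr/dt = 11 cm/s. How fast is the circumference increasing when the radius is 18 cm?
22π cm/s

C = 2πr
dC/dt = 2π · dr/dt = 2π · 11 = 22π cm/s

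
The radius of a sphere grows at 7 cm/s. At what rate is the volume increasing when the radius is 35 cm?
34300π cm³/s

V = (4/3)πr³
dV/dt = dV/dr · dr/dt = 4πr² · 7
At r = 35: dV/dt = 34300π cm³/s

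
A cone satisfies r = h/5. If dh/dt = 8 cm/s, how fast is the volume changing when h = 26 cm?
5408π/25 cm³/s

V = (1/3)π(h/5)²h = πh³/75
dV/dt = πh²/25 · 8
At h = 26: dV/dt = 5408π/25 cm³/s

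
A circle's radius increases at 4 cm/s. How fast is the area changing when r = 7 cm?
56π cm²/s

A = πr²
dA/dt = 2πr · dr/dt = 2π(7)(4) = 56π cm²/s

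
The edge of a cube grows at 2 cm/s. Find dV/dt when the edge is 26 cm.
4056 cm³/s

V = s³
dV/dt = 3s² · ds/dt = 3·26²·2 = 4056 cm³/s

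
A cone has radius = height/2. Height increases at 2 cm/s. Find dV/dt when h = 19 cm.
361π/2 cm³/s

V = (1/3)π(h/2)²h = πh³/12
dV/dt = πh²/4 · 2
At h = 19: dV/dt = 361π/2 cm³/s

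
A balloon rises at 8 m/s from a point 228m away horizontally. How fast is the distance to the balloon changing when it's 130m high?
520√17221/17221 ≈ 3.963 m/s

z² = 228² + y²
z = √(228² + 130²) = 2√17221
dz/dt = y/z · dy/dt = 130/(2√17221) · 8 = 520√17221/17221 ≈ 3.963 m/s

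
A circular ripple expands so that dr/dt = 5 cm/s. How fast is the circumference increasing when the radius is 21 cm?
10π cm/s

C = 2πr
dC/dt = 2π · dr/dt = 2π · 5 = 10π cm/s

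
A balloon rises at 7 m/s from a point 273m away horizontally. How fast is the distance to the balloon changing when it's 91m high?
7√10/10 ≈ 2.214 m/s

z² = 273² + y²
z = √(273² + 91²) = 91√10
dz/dt = y/z · dy/dt = 91/(91√10) · 7 = 7√10/10 ≈ 2.214 m/s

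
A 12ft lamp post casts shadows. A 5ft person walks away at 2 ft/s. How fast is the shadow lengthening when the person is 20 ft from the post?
10/7 ft/s

By similar triangles: 12/(x+s) = 5/s
Solving: s = 5x/7
ds/dt = 5/7 · dx/dt = 5/7 · 2 = 10/7 ft/s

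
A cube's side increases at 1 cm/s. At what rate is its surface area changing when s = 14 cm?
168 cm²/s

A = 6s²
dA/dt = 12s · ds/dt = 12·14·1 = 168 cm²/s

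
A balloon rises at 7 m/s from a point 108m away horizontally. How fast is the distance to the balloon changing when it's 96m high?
56√145/145 ≈ 4.651 m/s

z² = 108² + y²
z = √(108² + 96²) = 12√145
dz/dt = y/z · dy/dt = 96/(12√145) · 7 = 56√145/145 ≈ 4.651 m/s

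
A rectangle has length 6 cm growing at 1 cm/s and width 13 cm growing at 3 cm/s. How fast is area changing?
31 cm²/s

A = lw
dA/dt = w·dl/dt + l·dw/dt = 13·1 + 6·3 = 31 cm²/s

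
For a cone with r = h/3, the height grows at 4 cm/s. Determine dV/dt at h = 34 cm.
4624π/9 cm³/s

V = (1/3)π(h/3)²h = πh³/27
dV/dt = πh²/9 · 4
At h = 34: dV/dt = 4624π/9 cm³/s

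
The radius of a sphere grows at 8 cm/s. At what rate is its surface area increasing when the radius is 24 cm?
1536π cm²/s

S = 4πr²
dS/dt = dS/dr · dr/dt = 8πr · 8
At r = 24: dS/dt = 1536π cm²/s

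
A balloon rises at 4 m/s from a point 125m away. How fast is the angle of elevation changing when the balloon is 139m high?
0.014308 rad/s

tan(θ) = y/125
sec²(θ) · dθ/dt = (1/125) · dy/dt
dθ/dt = cos²(θ)/125 · 4 = 125/(125² + 139²) · 4
dθ/dt = 0.014308 rad/s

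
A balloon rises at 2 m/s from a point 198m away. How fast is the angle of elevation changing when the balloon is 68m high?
0.009035 rad/s

tan(θ) = y/198
sec²(θ) · dθ/dt = (1/198) · dy/dt
dθ/dt = cos²(θ)/198 · 2 = 198/(198² + 68²) · 2
dθ/dt = 0.009035 rad/s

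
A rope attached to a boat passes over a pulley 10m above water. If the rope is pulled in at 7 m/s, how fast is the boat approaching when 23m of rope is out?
161√429/429 ≈ 7.773 m/s

rope² = x² + 10²
x = √(23² - 10²) = √429
dx/dt = (rope/x) · d(rope)/dt = (23/√429) · (-7) = -161√429/429 m/s
The boat approaches at 161√429/429 ≈ 7.773 m/s.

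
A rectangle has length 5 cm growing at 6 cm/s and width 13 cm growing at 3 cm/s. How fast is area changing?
93 cm²/s

A = lw
dA/dt = w·dl/dt + l·dw/dt = 13·6 + 5·3 = 93 cm²/s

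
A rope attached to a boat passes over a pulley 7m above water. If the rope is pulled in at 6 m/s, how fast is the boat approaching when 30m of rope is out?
180√851/851 ≈ 6.17 m/s

rope² = x² + 7²
x = √(30² - 7²) = √851
dx/dt = (rope/x) · d(rope)/dt = (30/√851) · (-6) = -180√851/851 m/s
The boat approaches at 180√851/851 ≈ 6.17 m/s.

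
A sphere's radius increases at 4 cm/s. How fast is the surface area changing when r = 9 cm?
288π cm²/s

S = 4πr²
dS/dt = dS/dr · dr/dt = 8πr · 4
At r = 9: dS/dt = 288π cm²/s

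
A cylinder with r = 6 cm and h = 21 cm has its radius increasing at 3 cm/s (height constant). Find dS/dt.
198π cm²/s

S = 2πrh + 2πr² (lateral + bases)
dS/dt = (2πh + 4πr)·dr/dt = (2π·21 + 4π·6)·3
= 198π cm²/s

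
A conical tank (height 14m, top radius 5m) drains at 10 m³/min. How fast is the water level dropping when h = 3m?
392/(45π) ≈ 2.773 m/min

r/h = 5/14, so r = (5/14)h
V = (1/3)πr²h = (1/3)π((5/14)h)²h = (25/588)πh³
dV/dh = (25/196)πh²
dh/dt = (dV/dt)/(dV/dh) = -10/((25/196)π·3²) = -392/(45π) m/min
The level is dropping at 392/(45π) ≈ 2.773 m/min.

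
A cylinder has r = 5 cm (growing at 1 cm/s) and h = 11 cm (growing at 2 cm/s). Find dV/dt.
160π cm³/s

V = πr²h
dV/dt = 2πrh·dr/dt + πr²·dh/dt
= 2π(5)(11)(1) + π(5)²(2)
= 160π cm³/s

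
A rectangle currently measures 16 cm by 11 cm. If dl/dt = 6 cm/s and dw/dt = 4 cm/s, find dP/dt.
20 cm/s

P = 2(l + w)
dP/dt = 2(dl/dt + dw/dt) = 2(6 + 4) = 20 cm/s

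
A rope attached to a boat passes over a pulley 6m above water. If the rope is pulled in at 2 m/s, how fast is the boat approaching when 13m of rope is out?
26√133/133 ≈ 2.254 m/s

rope² = x² + 6²
x = √(13² - 6²) = √133
dx/dt = (rope/x) · d(rope)/dt = (13/√133) · (-2) = -26√133/133 m/s
The boat approaches at 26√133/133 ≈ 2.254 m/s.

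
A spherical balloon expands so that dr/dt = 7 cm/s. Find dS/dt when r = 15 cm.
840π cm²/s

S = 4πr²
dS/dt = dS/dr · dr/dt = 8πr · 7
At r = 15: dS/dt = 840π cm²/s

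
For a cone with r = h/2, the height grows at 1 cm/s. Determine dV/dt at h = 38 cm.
361π cm³/s

V = (1/3)π(h/2)²h = πh³/12
dV/dt = πh²/4 · 1
At h = 38: dV/dt = 361π cm³/s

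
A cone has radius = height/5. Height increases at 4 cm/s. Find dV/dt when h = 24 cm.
2304π/25 cm³/s

V = (1/3)π(h/5)²h = πh³/75
dV/dt = πh²/25 · 4
At h = 24: dV/dt = 2304π/25 cm³/s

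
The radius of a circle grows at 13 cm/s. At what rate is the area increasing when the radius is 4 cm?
104π cm²/s

A = πr²
dA/dt = 2πr · dr/dt = 2π(4)(13) = 104π cm²/s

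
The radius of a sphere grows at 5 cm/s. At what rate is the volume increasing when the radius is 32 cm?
20480π cm³/s

V = (4/3)πr³
dV/dt = dV/dr · dr/dt = 4πr² · 5
At r = 32: dV/dt = 20480π cm³/s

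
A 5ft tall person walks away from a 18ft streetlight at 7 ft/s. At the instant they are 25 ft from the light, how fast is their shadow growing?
35/13 ft/s

By similar triangles: 18/(x+s) = 5/s
Solving: s = 5x/13
ds/dt = 5/13 · dx/dt = 5/13 · 7 = 35/13 ft/s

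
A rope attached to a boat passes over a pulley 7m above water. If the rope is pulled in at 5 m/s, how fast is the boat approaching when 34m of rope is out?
170√123/369 ≈ 5.109 m/s

rope² = x² + 7²
x = √(34² - 7²) = 3√123
dx/dt = (rope/x) · d(rope)/dt = (34/(3√123)) · (-5) = -170√123/369 m/s
The boat approaches at 170√123/369 ≈ 5.109 m/s.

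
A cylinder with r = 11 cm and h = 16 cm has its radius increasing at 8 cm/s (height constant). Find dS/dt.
608π cm²/s

S = 2πrh + 2πr² (lateral + bases)
dS/dt = (2πh + 4πr)·dr/dt = (2π·16 + 4π·11)·8
= 608π cm²/s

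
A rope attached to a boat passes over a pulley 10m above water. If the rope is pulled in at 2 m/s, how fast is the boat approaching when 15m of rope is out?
6√5/5 ≈ 2.683 m/s

rope² = x² + 10²
x = √(15² - 10²) = 5√5
dx/dt = (rope/x) · d(rope)/dt = (15/(5√5)) · (-2) = -6√5/5 m/s
The boat approaches at 6√5/5 ≈ 2.683 m/s.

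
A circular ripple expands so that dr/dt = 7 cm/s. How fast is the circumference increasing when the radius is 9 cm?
14π cm/s

C = 2πr
dC/dt = 2π · dr/dt = 2π · 7 = 14π cm/s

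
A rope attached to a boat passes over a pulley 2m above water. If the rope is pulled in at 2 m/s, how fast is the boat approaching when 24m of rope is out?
24√143/143 ≈ 2.007 m/s

rope² = x² + 2²
x = √(24² - 2²) = 2√143
dx/dt = (rope/x) · d(rope)/dt = (24/(2√143)) · (-2) = -24√143/143 m/s
The boat approaches at 24√143/143 ≈ 2.007 m/s.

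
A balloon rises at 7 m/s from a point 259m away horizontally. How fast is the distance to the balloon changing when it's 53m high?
371√69890/69890 ≈ 1.403 m/s

z² = 259² + y²
z = √(259² + 53²) = √69890
dz/dt = y/z · dy/dt = 53/√69890 · 7 = 371√69890/69890 ≈ 1.403 m/s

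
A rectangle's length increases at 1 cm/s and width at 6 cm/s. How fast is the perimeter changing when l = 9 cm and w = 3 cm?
14 cm/s

P = 2(l + w)
dP/dt = 2(dl/dt + dw/dt) = 2(1 + 6) = 14 cm/s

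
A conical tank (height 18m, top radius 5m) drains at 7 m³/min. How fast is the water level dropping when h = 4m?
567/(100π) ≈ 1.805 m/min

r/h = 5/18, so r = (5/18)h
V = (1/3)πr²h = (1/3)π((5/18)h)²h = (25/972)πh³
dV/dh = (25/324)πh²
dh/dt = (dV/dt)/(dV/dh) = -7/((25/324)π·4²) = -567/(100π) m/min
The level is dropping at 567/(100π) ≈ 1.805 m/min.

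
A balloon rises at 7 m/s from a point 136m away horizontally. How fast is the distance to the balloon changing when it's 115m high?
805√31721/31721 ≈ 4.52 m/s

z² = 136² + y²
z = √(136² + 115²) = √31721
dz/dt = y/z · dy/dt = 115/√31721 · 7 = 805√31721/31721 ≈ 4.52 m/s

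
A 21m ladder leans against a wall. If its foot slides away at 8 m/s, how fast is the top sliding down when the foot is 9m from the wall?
6√10/5 ≈ 3.795 m/s

x² + y² = 21²
2x·dx/dt + 2y·dy/dt = 0
dy/dt = -x/y · dx/dt = -9/(6√10) · 8 = -6√10/5 m/s
The top is descending at 6√10/5 ≈ 3.795 m/s.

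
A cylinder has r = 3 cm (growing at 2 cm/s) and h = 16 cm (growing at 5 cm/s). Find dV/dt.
237π cm³/s

V = πr²h
dV/dt = 2πrh·dr/dt + πr²·dh/dt
= 2π(3)(16)(2) + π(3)²(5)
= 237π cm³/s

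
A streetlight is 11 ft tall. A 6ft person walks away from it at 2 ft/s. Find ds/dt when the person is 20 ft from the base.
12/5 ft/s

By similar triangles: 11/(x+s) = 6/s
Solving: s = 6x/5
ds/dt = 6/5 · dx/dt = 6/5 · 2 = 12/5 ft/s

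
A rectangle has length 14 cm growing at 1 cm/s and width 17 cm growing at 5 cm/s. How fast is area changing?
87 cm²/s

A = lw
dA/dt = w·dl/dt + l·dw/dt = 17·1 + 14·5 = 87 cm²/s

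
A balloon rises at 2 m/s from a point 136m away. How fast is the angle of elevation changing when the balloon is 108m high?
0.009019 rad/s

tan(θ) = y/136
sec²(θ) · dθ/dt = (1/136) · dy/dt
dθ/dt = cos²(θ)/136 · 2 = 136/(136² + 108²) · 2
dθ/dt = 0.009019 rad/s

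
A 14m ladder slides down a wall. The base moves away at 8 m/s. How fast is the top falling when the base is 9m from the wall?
72√115/115 ≈ 6.714 m/s

x² + y² = 14²
2x·dx/dt + 2y·dy/dt = 0
dy/dt = -x/y · dx/dt = -9/√115 · 8 = -72√115/115 m/s
The top is descending at 72√115/115 ≈ 6.714 m/s.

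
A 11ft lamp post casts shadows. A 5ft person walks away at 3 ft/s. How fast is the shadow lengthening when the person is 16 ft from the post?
5/2 ft/s

By similar triangles: 11/(x+s) = 5/s
Solving: s = 5x/6
ds/dt = 5/6 · dx/dt = 5/6 · 3 = 5/2 ft/s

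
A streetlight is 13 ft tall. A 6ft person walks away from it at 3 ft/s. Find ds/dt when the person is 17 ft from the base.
18/7 ft/s

By similar triangles: 13/(x+s) = 6/s
Solving: s = 6x/7
ds/dt = 6/7 · dx/dt = 6/7 · 3 = 18/7 ft/s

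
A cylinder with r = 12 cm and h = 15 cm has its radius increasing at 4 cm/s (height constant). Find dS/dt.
312π cm²/s

S = 2πrh + 2πr² (lateral + bases)
dS/dt = (2πh + 4πr)·dr/dt = (2π·15 + 4π·12)·4
= 312π cm²/s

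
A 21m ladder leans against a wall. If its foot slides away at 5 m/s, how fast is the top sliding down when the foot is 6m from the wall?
2√5/3 ≈ 1.491 m/s

x² + y² = 21²
2x·dx/dt + 2y·dy/dt = 0
dy/dt = -x/y · dx/dt = -6/(9√5) · 5 = -2√5/3 m/s
The top is descending at 2√5/3 ≈ 1.491 m/s.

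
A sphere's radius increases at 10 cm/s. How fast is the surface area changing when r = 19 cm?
1520π cm²/s

S = 4πr²
dS/dt = dS/dr · dr/dt = 8πr · 10
At r = 19: dS/dt = 1520π cm²/s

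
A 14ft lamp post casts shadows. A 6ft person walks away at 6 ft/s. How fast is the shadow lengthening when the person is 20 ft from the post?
9/2 ft/s

By similar triangles: 14/(x+s) = 6/s
Solving: s = 6x/8
ds/dt = 6/8 · dx/dt = 3/4 · 6 = 9/2 ft/s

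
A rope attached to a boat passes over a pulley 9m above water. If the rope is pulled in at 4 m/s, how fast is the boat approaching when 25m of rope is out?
25√34/34 ≈ 4.287 m/s

rope² = x² + 9²
x = √(25² - 9²) = 4√34
dx/dt = (rope/x) · d(rope)/dt = (25/(4√34)) · (-4) = -25√34/34 m/s
The boat approaches at 25√34/34 ≈ 4.287 m/s.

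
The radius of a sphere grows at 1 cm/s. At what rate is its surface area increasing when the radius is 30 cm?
240π cm²/s

S = 4πr²
dS/dt = dS/dr · dr/dt = 8πr · 1
At r = 30: dS/dt = 240π cm²/s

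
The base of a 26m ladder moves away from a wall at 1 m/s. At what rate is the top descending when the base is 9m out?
9√595/595 ≈ 0.369 m/s

x² + y² = 26²
2x·dx/dt + 2y·dy/dt = 0
dy/dt = -x/y · dx/dt = -9/√595 · 1 = -9√595/595 m/s
The top is descending at 9√595/595 ≈ 0.369 m/s.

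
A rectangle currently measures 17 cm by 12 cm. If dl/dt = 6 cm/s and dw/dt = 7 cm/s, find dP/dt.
26 cm/s

P = 2(l + w)
dP/dt = 2(dl/dt + dw/dt) = 2(6 + 7) = 26 cm/s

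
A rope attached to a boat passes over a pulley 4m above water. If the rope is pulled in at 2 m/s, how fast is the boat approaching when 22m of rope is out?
22√13/39 ≈ 2.034 m/s

rope² = x² + 4²
x = √(22² - 4²) = 6√13
dx/dt = (rope/x) · d(rope)/dt = (22/(6√13)) · (-2) = -22√13/39 m/s
The boat approaches at 22√13/39 ≈ 2.034 m/s.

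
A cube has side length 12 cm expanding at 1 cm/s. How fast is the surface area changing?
144 cm²/s

A = 6s²
dA/dt = 12s · ds/dt = 12·12·1 = 144 cm²/s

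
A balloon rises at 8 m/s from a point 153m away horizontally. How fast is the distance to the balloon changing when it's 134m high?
1072√41365/41365 ≈ 5.271 m/s

z² = 153² + y²
z = √(153² + 134²) = √41365
dz/dt = y/z · dy/dt = 134/√41365 · 8 = 1072√41365/41365 ≈ 5.271 m/s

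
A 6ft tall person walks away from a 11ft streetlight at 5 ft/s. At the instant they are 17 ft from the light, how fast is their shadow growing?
6 ft/s

By similar triangles: 11/(x+s) = 6/s
Solving: s = 6x/5
ds/dt = 6/5 · dx/dt = 6/5 · 5 = 6 ft/s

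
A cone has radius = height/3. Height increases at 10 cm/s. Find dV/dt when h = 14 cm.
1960π/9 cm³/s

V = (1/3)π(h/3)²h = πh³/27
dV/dt = πh²/9 · 10
At h = 14: dV/dt = 1960π/9 cm³/s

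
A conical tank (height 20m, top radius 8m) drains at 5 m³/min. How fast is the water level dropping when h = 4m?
125/(64π) ≈ 0.6217 m/min

r/h = 8/20, so r = (2/5)h
V = (1/3)πr²h = (1/3)π((2/5)h)²h = (4/75)πh³
dV/dh = (4/25)πh²
dh/dt = (dV/dt)/(dV/dh) = -5/((4/25)π·4²) = -125/(64π) m/min
The level is dropping at 125/(64π) ≈ 0.6217 m/min.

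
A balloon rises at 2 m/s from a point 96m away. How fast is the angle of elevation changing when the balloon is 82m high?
0.012045 rad/s

tan(θ) = y/96
sec²(θ) · dθ/dt = (1/96) · dy/dt
dθ/dt = cos²(θ)/96 · 2 = 96/(96² + 82²) · 2
dθ/dt = 0.012045 rad/s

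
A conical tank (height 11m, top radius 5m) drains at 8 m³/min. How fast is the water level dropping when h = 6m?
242/(225π) ≈ 0.3424 m/min

r/h = 5/11, so r = (5/11)h
V = (1/3)πr²h = (1/3)π((5/11)h)²h = (25/363)πh³
dV/dh = (25/121)πh²
dh/dt = (dV/dt)/(dV/dh) = -8/((25/121)π·6²) = -242/(225π) m/min
The level is dropping at 242/(225π) ≈ 0.3424 m/min.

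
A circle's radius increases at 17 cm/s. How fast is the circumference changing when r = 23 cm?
34π cm/s

C = 2πr
dC/dt = 2π · dr/dt = 2π · 17 = 34π cm/s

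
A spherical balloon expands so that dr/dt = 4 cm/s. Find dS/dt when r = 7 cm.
224π cm²/s

S = 4πr²
dS/dt = dS/dr · dr/dt = 8πr · 4
At r = 7: dS/dt = 224π cm²/s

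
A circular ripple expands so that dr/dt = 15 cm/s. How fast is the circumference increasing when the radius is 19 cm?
30π cm/s

C = 2πr
dC/dt = 2π · dr/dt = 2π · 15 = 30π cm/s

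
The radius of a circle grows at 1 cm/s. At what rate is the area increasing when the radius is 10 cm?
20π cm²/s

A = πr²
dA/dt = 2πr · dr/dt = 2π(10)(1) = 20π cm²/s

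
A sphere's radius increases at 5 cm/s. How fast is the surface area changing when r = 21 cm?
840π cm²/s

S = 4πr²
dS/dt = dS/dr · dr/dt = 8πr · 5
At r = 21: dS/dt = 840π cm²/s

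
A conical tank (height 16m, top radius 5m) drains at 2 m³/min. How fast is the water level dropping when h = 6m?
128/(225π) ≈ 0.1811 m/min

r/h = 5/16, so r = (5/16)h
V = (1/3)πr²h = (1/3)π((5/16)h)²h = (25/768)πh³
dV/dh = (25/256)πh²
dh/dt = (dV/dt)/(dV/dh) = -2/((25/256)π·6²) = -128/(225π) m/min
The level is dropping at 128/(225π) ≈ 0.1811 m/min.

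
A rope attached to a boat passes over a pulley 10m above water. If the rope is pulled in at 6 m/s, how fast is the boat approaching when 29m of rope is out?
58√741/247 ≈ 6.392 m/s

rope² = x² + 10²
x = √(29² - 10²) = √741
dx/dt = (rope/x) · d(rope)/dt = (29/√741) · (-6) = -58√741/247 m/s
The boat approaches at 58√741/247 ≈ 6.392 m/s.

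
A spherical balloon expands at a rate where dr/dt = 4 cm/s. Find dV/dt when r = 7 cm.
784π cm³/s

V = (4/3)πr³
dV/dt = dV/dr · dr/dt = 4πr² · 4
At r = 7: dV/dt = 784π cm³/s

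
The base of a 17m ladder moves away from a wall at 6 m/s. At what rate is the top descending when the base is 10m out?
20√21/21 ≈ 4.364 m/s

x² + y² = 17²
2x·dx/dt + 2y·dy/dt = 0
dy/dt = -x/y · dx/dt = -10/(3√21) · 6 = -20√21/21 m/s
The top is descending at 20√21/21 ≈ 4.364 m/s.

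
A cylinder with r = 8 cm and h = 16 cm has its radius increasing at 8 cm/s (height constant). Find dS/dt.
512π cm²/s

S = 2πrh + 2πr² (lateral + bases)
dS/dt = (2πh + 4πr)·dr/dt = (2π·16 + 4π·8)·8
= 512π cm²/s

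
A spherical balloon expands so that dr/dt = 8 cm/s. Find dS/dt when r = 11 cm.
704π cm²/s

S = 4πr²
dS/dt = dS/dr · dr/dt = 8πr · 8
At r = 11: dS/dt = 704π cm²/s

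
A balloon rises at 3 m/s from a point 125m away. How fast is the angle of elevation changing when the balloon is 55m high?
0.020107 rad/s

tan(θ) = y/125
sec²(θ) · dθ/dt = (1/125) · dy/dt
dθ/dt = cos²(θ)/125 · 3 = 125/(125² + 55²) · 3
dθ/dt = 0.020107 rad/s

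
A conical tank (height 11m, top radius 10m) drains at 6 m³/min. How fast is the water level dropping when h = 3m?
121/(150π) ≈ 0.2568 m/min

r/h = 10/11, so r = (10/11)h
V = (1/3)πr²h = (1/3)π((10/11)h)²h = (100/363)πh³
dV/dh = (100/121)πh²
dh/dt = (dV/dt)/(dV/dh) = -6/((100/121)π·3²) = -121/(150π) m/min
The level is dropping at 121/(150π) ≈ 0.2568 m/min.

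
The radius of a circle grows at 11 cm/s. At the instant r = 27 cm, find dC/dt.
22π cm/s

C = 2πr
dC/dt = 2π · dr/dt = 2π · 11 = 22π cm/s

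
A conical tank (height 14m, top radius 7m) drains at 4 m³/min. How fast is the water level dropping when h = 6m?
4/(9π) ≈ 0.1415 m/min

r/h = 7/14, so r = (1/2)h
V = (1/3)πr²h = (1/3)π((1/2)h)²h = (1/12)πh³
dV/dh = (1/4)πh²
dh/dt = (dV/dt)/(dV/dh) = -4/((1/4)π·6²) = -4/(9π) m/min
The level is dropping at 4/(9π) ≈ 0.1415 m/min.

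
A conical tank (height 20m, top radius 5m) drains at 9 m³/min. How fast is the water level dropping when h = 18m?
4/(9π) ≈ 0.1415 m/min

r/h = 5/20, so r = (1/4)h
V = (1/3)πr²h = (1/3)π((1/4)h)²h = (1/48)πh³
dV/dh = (1/16)πh²
dh/dt = (dV/dt)/(dV/dh) = -9/((1/16)π·18²) = -4/(9π) m/min
The level is dropping at 4/(9π) ≈ 0.1415 m/min.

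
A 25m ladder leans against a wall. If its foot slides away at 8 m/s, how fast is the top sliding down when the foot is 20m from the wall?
32/3 ≈ 10.67 m/s

x² + y² = 25²
2x·dx/dt + 2y·dy/dt = 0
dy/dt = -x/y · dx/dt = -20/15 · 8 = -32/3 m/s
The top is descending at 32/3 ≈ 10.67 m/s.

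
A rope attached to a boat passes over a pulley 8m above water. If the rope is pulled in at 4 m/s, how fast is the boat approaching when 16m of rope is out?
8√3/3 ≈ 4.619 m/s

rope² = x² + 8²
x = √(16² - 8²) = 8√3
dx/dt = (rope/x) · d(rope)/dt = (16/(8√3)) · (-4) = -8√3/3 m/s
The boat approaches at 8√3/3 ≈ 4.619 m/s.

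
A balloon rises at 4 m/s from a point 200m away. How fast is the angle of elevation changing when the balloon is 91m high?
0.01657 rad/s

tan(θ) = y/200
sec²(θ) · dθ/dt = (1/200) · dy/dt
dθ/dt = cos²(θ)/200 · 4 = 200/(200² + 91²) · 4
dθ/dt = 0.01657 rad/s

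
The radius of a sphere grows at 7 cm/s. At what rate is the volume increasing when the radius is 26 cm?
18928π cm³/s

V = (4/3)πr³
dV/dt = dV/dr · dr/dt = 4πr² · 7
At r = 26: dV/dt = 18928π cm³/s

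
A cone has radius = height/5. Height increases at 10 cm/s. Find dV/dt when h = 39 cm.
3042π/5 cm³/s

V = (1/3)π(h/5)²h = πh³/75
dV/dt = πh²/25 · 10
At h = 39: dV/dt = 3042π/5 cm³/s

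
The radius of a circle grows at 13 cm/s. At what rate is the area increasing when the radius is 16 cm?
416π cm²/s

A = πr²
dA/dt = 2πr · dr/dt = 2π(16)(13) = 416π cm²/s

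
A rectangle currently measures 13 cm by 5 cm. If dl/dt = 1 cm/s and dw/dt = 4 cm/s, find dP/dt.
10 cm/s

P = 2(l + w)
dP/dt = 2(dl/dt + dw/dt) = 2(1 + 4) = 10 cm/s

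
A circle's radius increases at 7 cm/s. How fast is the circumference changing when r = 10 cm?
14π cm/s

C = 2πr
dC/dt = 2π · dr/dt = 2π · 7 = 14π cm/s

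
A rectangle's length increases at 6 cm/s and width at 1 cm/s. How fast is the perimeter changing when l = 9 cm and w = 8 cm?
14 cm/s

P = 2(l + w)
dP/dt = 2(dl/dt + dw/dt) = 2(6 + 1) = 14 cm/s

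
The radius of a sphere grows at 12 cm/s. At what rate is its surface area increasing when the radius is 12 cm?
1152π cm²/s

S = 4πr²
dS/dt = dS/dr · dr/dt = 8πr · 12
At r = 12: dS/dt = 1152π cm²/s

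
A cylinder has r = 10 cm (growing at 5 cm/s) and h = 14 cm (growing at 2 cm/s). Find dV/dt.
1600π cm³/s

V = πr²h
dV/dt = 2πrh·dr/dt + πr²·dh/dt
= 2π(10)(14)(5) + π(10)²(2)
= 1600π cm³/s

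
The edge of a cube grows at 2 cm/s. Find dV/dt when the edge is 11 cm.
726 cm³/s

V = s³
dV/dt = 3s² · ds/dt = 3·11²·2 = 726 cm³/s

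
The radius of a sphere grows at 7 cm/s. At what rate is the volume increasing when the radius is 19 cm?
10108π cm³/s

V = (4/3)πr³
dV/dt = dV/dr · dr/dt = 4πr² · 7
At r = 19: dV/dt = 10108π cm³/s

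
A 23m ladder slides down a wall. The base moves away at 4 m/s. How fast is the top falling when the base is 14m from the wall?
56√37/111 ≈ 3.069 m/s

x² + y² = 23²
2x·dx/dt + 2y·dy/dt = 0
dy/dt = -x/y · dx/dt = -14/(3√37) · 4 = -56√37/111 m/s
The top is descending at 56√37/111 ≈ 3.069 m/s.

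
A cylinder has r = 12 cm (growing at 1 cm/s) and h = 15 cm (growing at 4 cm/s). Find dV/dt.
936π cm³/s

V = πr²h
dV/dt = 2πrh·dr/dt + πr²·dh/dt
= 2π(12)(15)(1) + π(12)²(4)
= 936π cm³/s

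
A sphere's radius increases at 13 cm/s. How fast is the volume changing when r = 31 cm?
49972π cm³/s

V = (4/3)πr³
dV/dt = dV/dr · dr/dt = 4πr² · 13
At r = 31: dV/dt = 49972π cm³/s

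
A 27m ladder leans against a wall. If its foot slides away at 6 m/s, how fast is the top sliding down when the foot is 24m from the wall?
48√17/17 ≈ 11.64 m/s

x² + y² = 27²
2x·dx/dt + 2y·dy/dt = 0
dy/dt = -x/y · dx/dt = -24/(3√17) · 6 = -48√17/17 m/s
The top is descending at 48√17/17 ≈ 11.64 m/s.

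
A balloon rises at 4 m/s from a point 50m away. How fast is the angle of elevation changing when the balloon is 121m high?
0.011668 rad/s

tan(θ) = y/50
sec²(θ) · dθ/dt = (1/50) · dy/dt
dθ/dt = cos²(θ)/50 · 4 = 50/(50² + 121²) · 4
dθ/dt = 0.011668 rad/s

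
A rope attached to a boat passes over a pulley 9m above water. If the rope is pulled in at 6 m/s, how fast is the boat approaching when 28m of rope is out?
168√703/703 ≈ 6.336 m/s

rope² = x² + 9²
x = √(28² - 9²) = √703
dx/dt = (rope/x) · d(rope)/dt = (28/√703) · (-6) = -168√703/703 m/s
The boat approaches at 168√703/703 ≈ 6.336 m/s.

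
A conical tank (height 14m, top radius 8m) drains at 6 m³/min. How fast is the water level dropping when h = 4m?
147/(128π) ≈ 0.3656 m/min

r/h = 8/14, so r = (4/7)h
V = (1/3)πr²h = (1/3)π((4/7)h)²h = (16/147)πh³
dV/dh = (16/49)πh²
dh/dt = (dV/dt)/(dV/dh) = -6/((16/49)π·4²) = -147/(128π) m/min
The level is dropping at 147/(128π) ≈ 0.3656 m/min.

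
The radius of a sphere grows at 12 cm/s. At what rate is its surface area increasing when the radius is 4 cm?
384π cm²/s

S = 4πr²
dS/dt = dS/dr · dr/dt = 8πr · 12
At r = 4: dS/dt = 384π cm²/s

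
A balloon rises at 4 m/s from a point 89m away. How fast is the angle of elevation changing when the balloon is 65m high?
0.02931 rad/s

tan(θ) = y/89
sec²(θ) · dθ/dt = (1/89) · dy/dt
dθ/dt = cos²(θ)/89 · 4 = 89/(89² + 65²) · 4
dθ/dt = 0.02931 rad/s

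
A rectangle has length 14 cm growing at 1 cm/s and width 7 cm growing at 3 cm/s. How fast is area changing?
49 cm²/s

A = lw
dA/dt = w·dl/dt + l·dw/dt = 7·1 + 14·3 = 49 cm²/s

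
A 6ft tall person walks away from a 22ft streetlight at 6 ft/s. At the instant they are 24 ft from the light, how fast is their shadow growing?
9/4 ft/s

By similar triangles: 22/(x+s) = 6/s
Solving: s = 6x/16
ds/dt = 6/16 · dx/dt = 3/8 · 6 = 9/4 ft/s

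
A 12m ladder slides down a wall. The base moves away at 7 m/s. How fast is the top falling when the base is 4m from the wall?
7√2/4 ≈ 2.475 m/s

x² + y² = 12²
2x·dx/dt + 2y·dy/dt = 0
dy/dt = -x/y · dx/dt = -4/(8√2) · 7 = -7√2/4 m/s
The top is descending at 7√2/4 ≈ 2.475 m/s.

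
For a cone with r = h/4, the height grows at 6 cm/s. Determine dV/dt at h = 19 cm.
1083π/8 cm³/s

V = (1/3)π(h/4)²h = πh³/48
dV/dt = πh²/16 · 6
At h = 19: dV/dt = 1083π/8 cm³/s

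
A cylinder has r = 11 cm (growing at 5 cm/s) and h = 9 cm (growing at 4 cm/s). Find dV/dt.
1474π cm³/s

V = πr²h
dV/dt = 2πrh·dr/dt + πr²·dh/dt
= 2π(11)(9)(5) + π(11)²(4)
= 1474π cm³/s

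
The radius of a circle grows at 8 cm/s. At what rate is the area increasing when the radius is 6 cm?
96π cm²/s

A = πr²
dA/dt = 2πr · dr/dt = 2π(6)(8) = 96π cm²/s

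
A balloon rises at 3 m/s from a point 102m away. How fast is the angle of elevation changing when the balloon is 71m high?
0.019812 rad/s

tan(θ) = y/102
sec²(θ) · dθ/dt = (1/102) · dy/dt
dθ/dt = cos²(θ)/102 · 3 = 102/(102² + 71²) · 3
dθ/dt = 0.019812 rad/s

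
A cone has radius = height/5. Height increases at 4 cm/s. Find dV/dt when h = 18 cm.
1296π/25 cm³/s

V = (1/3)π(h/5)²h = πh³/75
dV/dt = πh²/25 · 4
At h = 18: dV/dt = 1296π/25 cm³/s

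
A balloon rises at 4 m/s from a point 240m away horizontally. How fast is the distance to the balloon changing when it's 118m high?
236√17881/17881 ≈ 1.765 m/s

z² = 240² + y²
z = √(240² + 118²) = 2√17881
dz/dt = y/z · dy/dt = 118/(2√17881) · 4 = 236√17881/17881 ≈ 1.765 m/s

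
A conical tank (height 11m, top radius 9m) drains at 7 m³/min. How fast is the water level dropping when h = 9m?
847/(6561π) ≈ 0.04109 m/min

r/h = 9/11, so r = (9/11)h
V = (1/3)πr²h = (1/3)π((9/11)h)²h = (27/121)πh³
dV/dh = (81/121)πh²
dh/dt = (dV/dt)/(dV/dh) = -7/((81/121)π·9²) = -847/(6561π) m/min
The level is dropping at 847/(6561π) ≈ 0.04109 m/min.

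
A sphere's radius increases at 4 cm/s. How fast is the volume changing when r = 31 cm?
15376π cm³/s

V = (4/3)πr³
dV/dt = dV/dr · dr/dt = 4πr² · 4
At r = 31: dV/dt = 15376π cm³/s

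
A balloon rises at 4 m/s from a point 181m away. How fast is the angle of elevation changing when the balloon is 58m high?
0.020042 rad/s

tan(θ) = y/181
sec²(θ) · dθ/dt = (1/181) · dy/dt
dθ/dt = cos²(θ)/181 · 4 = 181/(181² + 58²) · 4
dθ/dt = 0.020042 rad/s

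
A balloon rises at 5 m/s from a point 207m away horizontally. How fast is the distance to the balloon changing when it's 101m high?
101√2122/2122 ≈ 2.193 m/s

z² = 207² + y²
z = √(207² + 101²) = 5√2122
dz/dt = y/z · dy/dt = 101/(5√2122) · 5 = 101√2122/2122 ≈ 2.193 m/s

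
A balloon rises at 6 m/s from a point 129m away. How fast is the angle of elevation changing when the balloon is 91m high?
0.031057 rad/s

tan(θ) = y/129
sec²(θ) · dθ/dt = (1/129) · dy/dt
dθ/dt = cos²(θ)/129 · 6 = 129/(129² + 91²) · 6
dθ/dt = 0.031057 rad/s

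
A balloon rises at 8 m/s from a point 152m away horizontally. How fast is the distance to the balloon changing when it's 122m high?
488√9497/9497 ≈ 5.008 m/s

z² = 152² + y²
z = √(152² + 122²) = 2√9497
dz/dt = y/z · dy/dt = 122/(2√9497) · 8 = 488√9497/9497 ≈ 5.008 m/s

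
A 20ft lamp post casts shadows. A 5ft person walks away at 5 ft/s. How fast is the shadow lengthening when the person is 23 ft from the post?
5/3 ft/s

By similar triangles: 20/(x+s) = 5/s
Solving: s = 5x/15
ds/dt = 5/15 · dx/dt = 1/3 · 5 = 5/3 ft/s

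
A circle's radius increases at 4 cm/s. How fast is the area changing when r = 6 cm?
48π cm²/s

A = πr²
dA/dt = 2πr · dr/dt = 2π(6)(4) = 48π cm²/s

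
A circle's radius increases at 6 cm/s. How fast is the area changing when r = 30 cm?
360π cm²/s

A = πr²
dA/dt = 2πr · dr/dt = 2π(30)(6) = 360π cm²/s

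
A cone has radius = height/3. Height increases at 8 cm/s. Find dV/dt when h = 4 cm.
128π/9 cm³/s

V = (1/3)π(h/3)²h = πh³/27
dV/dt = πh²/9 · 8
At h = 4: dV/dt = 128π/9 cm³/s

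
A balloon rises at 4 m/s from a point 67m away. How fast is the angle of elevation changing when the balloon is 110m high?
0.016155 rad/s

tan(θ) = y/67
sec²(θ) · dθ/dt = (1/67) · dy/dt
dθ/dt = cos²(θ)/67 · 4 = 67/(67² + 110²) · 4
dθ/dt = 0.016155 rad/s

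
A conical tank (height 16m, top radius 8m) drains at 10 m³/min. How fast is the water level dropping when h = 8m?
5/(8π) ≈ 0.1989 m/min

r/h = 8/16, so r = (1/2)h
V = (1/3)πr²h = (1/3)π((1/2)h)²h = (1/12)πh³
dV/dh = (1/4)πh²
dh/dt = (dV/dt)/(dV/dh) = -10/((1/4)π·8²) = -5/(8π) m/min
The level is dropping at 5/(8π) ≈ 0.1989 m/min.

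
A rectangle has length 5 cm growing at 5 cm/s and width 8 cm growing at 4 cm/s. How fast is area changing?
60 cm²/s

A = lw
dA/dt = w·dl/dt + l·dw/dt = 8·5 + 5·4 = 60 cm²/s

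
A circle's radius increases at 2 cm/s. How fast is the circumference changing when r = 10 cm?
4π cm/s

C = 2πr
dC/dt = 2π · dr/dt = 2π · 2 = 4π cm/s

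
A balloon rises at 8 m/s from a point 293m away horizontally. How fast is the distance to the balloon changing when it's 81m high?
324√92410/46205 ≈ 2.132 m/s

z² = 293² + y²
z = √(293² + 81²) = √92410
dz/dt = y/z · dy/dt = 81/√92410 · 8 = 324√92410/46205 ≈ 2.132 m/s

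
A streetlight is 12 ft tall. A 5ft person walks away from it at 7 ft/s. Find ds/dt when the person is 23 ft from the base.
5 ft/s

By similar triangles: 12/(x+s) = 5/s
Solving: s = 5x/7
ds/dt = 5/7 · dx/dt = 5/7 · 7 = 5 ft/s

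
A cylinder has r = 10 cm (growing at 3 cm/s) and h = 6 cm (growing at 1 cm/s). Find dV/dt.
460π cm³/s

V = πr²h
dV/dt = 2πrh·dr/dt + πr²·dh/dt
= 2π(10)(6)(3) + π(10)²(1)
= 460π cm³/s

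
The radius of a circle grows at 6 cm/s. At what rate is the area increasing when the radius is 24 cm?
288π cm²/s

A = πr²
dA/dt = 2πr · dr/dt = 2π(24)(6) = 288π cm²/s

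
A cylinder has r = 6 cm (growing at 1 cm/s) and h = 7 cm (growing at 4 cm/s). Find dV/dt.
228π cm³/s

V = πr²h
dV/dt = 2πrh·dr/dt + πr²·dh/dt
= 2π(6)(7)(1) + π(6)²(4)
= 228π cm³/s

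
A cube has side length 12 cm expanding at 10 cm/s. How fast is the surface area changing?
1440 cm²/s

A = 6s²
dA/dt = 12s · ds/dt = 12·12·10 = 1440 cm²/s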